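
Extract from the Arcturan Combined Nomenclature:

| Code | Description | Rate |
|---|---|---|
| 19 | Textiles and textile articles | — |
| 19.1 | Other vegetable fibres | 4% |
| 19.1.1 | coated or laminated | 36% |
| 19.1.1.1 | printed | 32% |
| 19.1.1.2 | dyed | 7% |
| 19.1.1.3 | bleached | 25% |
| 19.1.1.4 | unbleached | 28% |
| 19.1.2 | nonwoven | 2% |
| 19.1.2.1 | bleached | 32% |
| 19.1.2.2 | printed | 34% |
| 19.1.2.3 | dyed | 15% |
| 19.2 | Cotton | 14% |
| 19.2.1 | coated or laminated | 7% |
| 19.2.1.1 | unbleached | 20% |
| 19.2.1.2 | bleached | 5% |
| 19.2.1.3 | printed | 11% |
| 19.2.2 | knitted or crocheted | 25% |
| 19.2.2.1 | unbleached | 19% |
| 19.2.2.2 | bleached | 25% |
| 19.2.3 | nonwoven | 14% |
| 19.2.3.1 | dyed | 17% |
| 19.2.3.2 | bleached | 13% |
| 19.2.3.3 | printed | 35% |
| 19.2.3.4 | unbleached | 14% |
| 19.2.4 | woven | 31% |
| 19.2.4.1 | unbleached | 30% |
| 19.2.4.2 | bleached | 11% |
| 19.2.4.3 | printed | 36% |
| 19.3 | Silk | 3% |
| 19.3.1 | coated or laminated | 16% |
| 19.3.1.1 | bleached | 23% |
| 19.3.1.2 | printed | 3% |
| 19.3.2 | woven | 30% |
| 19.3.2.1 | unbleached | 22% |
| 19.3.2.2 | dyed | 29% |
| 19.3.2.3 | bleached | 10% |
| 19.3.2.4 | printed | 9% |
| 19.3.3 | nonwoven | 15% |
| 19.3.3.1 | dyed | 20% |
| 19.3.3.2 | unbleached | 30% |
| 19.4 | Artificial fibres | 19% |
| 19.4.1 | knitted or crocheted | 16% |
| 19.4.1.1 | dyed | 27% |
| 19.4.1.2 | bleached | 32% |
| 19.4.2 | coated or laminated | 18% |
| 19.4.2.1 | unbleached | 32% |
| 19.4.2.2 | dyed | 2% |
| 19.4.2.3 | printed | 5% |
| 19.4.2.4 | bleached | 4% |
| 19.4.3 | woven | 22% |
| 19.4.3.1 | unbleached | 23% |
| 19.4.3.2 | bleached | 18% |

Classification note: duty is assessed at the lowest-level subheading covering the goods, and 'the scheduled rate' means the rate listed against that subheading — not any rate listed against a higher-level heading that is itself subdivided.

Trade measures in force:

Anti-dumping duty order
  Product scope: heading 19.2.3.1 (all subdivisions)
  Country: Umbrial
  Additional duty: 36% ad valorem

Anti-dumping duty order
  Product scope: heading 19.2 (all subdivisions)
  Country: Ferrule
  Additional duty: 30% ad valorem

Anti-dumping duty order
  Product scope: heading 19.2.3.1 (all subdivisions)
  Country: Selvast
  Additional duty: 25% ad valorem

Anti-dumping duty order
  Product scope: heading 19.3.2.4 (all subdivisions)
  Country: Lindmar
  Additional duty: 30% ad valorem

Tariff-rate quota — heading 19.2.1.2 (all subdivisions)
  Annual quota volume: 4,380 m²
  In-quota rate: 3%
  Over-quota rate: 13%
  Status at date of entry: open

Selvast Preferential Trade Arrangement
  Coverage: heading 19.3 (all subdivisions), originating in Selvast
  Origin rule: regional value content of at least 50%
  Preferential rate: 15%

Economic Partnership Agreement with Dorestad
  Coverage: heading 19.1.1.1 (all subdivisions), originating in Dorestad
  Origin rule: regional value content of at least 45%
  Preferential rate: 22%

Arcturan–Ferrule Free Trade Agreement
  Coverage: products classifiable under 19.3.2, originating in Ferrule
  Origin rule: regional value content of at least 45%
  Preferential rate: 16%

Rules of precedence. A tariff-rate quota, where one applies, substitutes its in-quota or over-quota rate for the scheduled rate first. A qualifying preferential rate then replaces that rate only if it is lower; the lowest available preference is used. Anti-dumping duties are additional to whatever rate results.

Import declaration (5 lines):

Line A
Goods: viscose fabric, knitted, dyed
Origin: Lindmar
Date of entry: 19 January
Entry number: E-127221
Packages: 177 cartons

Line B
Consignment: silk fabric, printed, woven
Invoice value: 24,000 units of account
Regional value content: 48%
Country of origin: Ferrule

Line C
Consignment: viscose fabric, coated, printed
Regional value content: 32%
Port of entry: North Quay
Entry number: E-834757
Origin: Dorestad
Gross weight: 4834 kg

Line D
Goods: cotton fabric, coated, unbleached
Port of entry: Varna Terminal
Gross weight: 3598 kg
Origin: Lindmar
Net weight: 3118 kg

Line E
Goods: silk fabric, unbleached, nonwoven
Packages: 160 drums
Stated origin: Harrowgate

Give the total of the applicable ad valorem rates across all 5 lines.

91%

Line A: viscose → 19.4; knitted → 19.4.1; dyed → 19.4.1.1. Scheduled 27%. No special measure applies. → 27%.
Line B: silk → 19.3; woven → 19.3.2; printed → 19.3.2.4. Scheduled 9%. Ferrule agreement on 19.3.2: RVC ≥ 45% → 16% available; preference 16% not lower than 9% → no reduction. → 9%.
Line C: viscose → 19.4; coated → 19.4.2; printed → 19.4.2.3. Scheduled 5%. Dorestad agreement on 19.1.1.1: 19.4.2.3 not covered. → 5%.
Line D: cotton → 19.2; coated → 19.2.1; unbleached → 19.2.1.1. Scheduled 20%. No special measure applies. → 20%.
Line E: silk → 19.3; nonwoven → 19.3.3; unbleached → 19.3.3.2. Scheduled 30%. No special measure applies. → 30%.
Sum: 27% + 9% + 5% + 20% + 30% = 91%.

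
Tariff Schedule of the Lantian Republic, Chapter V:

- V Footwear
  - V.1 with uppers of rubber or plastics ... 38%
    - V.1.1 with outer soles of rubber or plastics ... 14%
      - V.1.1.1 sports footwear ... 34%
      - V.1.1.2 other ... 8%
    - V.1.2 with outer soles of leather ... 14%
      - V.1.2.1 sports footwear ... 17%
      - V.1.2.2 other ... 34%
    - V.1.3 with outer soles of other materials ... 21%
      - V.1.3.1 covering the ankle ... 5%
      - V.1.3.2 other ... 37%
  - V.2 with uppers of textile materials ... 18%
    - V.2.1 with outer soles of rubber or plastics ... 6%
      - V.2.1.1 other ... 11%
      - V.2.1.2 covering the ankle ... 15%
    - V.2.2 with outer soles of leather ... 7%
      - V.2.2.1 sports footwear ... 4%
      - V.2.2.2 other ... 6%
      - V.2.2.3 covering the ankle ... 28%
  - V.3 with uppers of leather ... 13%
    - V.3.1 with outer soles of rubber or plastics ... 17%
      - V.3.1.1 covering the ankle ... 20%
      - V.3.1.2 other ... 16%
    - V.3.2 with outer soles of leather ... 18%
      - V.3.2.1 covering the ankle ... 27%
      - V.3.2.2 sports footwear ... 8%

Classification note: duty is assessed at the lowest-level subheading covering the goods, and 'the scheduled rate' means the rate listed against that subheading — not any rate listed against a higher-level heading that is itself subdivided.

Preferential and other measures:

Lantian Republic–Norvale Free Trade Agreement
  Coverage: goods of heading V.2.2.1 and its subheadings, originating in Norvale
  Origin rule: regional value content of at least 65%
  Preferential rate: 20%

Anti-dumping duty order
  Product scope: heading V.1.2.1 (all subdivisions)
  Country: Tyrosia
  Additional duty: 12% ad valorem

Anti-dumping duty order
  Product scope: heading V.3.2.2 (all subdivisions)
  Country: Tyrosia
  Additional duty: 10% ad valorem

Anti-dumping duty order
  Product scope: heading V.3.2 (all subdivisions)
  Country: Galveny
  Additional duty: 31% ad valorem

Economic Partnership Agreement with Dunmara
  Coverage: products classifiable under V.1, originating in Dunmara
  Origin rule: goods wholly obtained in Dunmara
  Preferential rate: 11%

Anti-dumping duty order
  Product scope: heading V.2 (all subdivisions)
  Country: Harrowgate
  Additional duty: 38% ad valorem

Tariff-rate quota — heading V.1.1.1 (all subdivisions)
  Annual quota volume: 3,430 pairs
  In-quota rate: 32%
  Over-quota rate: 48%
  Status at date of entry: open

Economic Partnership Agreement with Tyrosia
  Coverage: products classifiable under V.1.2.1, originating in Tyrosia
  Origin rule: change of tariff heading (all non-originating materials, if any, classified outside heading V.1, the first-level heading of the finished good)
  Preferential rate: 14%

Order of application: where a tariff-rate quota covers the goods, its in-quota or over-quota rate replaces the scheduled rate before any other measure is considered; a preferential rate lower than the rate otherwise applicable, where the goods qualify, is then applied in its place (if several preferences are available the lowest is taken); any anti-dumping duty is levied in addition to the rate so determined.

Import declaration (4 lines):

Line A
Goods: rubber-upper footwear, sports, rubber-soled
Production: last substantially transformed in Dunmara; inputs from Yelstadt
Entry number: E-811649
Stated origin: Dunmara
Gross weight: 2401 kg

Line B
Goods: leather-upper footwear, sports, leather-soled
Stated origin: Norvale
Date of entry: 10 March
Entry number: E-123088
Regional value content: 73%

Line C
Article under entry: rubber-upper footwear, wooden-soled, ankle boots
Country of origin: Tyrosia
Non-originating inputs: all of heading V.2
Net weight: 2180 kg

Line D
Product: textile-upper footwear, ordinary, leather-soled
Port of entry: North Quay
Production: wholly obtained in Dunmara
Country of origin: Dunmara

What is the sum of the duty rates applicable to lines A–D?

Line A: rubber-upper → V.1; rubber-soled → V.1.1; sports → V.1.1.1. Scheduled 34%. quota on V.1.1.1 open → in-quota 32%; Dunmara agreement on V.1: not wholly obtained. → 32%.
Line B: leather-upper → V.3; leather-soled → V.3.2; sports → V.3.2.2. Scheduled 8%. Norvale agreement on V.2.2.1: V.3.2.2 not covered. → 8%.
Line C: rubber-upper → V.1; wooden-soled → V.1.3; ankle boots → V.1.3.1. Scheduled 5%. Tyrosia agreement on V.1.2.1: V.1.3.1 not covered. → 5%.
Line D: textile-upper → V.2; leather-soled → V.2.2; ordinary → V.2.2.2. Scheduled 6%. Dunmara agreement on V.1: V.2.2.2 not covered. → 6%.
Sum: 32% + 8% + 5% + 6% = 51%.

51%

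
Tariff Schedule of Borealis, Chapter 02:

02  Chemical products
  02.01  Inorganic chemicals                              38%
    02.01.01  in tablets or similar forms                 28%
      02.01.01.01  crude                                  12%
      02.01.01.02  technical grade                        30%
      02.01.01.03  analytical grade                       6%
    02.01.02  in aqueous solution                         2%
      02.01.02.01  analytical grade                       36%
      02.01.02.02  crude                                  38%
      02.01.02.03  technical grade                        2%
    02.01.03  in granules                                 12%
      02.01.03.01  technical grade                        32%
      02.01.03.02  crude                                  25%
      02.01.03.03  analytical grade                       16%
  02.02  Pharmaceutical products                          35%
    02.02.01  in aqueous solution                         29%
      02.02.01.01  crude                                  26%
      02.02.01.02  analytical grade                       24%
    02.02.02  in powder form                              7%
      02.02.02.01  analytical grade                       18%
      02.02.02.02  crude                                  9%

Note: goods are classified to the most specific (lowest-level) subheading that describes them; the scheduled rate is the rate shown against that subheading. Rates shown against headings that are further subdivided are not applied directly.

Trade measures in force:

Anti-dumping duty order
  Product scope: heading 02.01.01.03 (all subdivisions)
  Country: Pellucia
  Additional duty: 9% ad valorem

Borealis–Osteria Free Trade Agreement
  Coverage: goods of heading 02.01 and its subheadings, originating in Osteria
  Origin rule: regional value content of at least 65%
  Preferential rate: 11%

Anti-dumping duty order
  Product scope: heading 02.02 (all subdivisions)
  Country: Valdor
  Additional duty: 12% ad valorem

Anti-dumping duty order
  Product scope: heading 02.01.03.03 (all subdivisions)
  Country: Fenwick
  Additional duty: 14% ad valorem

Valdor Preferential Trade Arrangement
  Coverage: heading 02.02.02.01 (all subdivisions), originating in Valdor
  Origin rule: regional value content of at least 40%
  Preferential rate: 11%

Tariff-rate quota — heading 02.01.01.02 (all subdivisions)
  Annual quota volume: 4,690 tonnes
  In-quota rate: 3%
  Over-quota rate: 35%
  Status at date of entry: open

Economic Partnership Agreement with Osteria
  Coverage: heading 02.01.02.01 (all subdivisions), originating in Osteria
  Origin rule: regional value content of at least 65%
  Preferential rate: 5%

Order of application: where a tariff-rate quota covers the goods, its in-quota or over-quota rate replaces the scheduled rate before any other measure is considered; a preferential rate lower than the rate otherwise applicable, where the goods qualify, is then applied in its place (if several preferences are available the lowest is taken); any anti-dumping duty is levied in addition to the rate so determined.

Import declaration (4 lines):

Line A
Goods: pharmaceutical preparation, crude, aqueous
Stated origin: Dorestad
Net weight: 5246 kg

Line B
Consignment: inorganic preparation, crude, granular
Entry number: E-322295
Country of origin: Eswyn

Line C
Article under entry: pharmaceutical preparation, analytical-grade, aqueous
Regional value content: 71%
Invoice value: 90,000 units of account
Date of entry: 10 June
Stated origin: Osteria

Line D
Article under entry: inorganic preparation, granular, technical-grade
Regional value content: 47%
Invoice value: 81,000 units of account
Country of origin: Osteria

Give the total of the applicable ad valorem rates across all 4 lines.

Line A: pharmaceutical → 02.02; aqueous → 02.02.01; crude → 02.02.01.01. Scheduled 26%. No special measure applies. → 26%.
Line B: inorganic → 02.01; granular → 02.01.03; crude → 02.01.03.02. Scheduled 25%. No special measure applies. → 25%.
Line C: pharmaceutical → 02.02; aqueous → 02.02.01; analytical-grade → 02.02.01.02. Scheduled 24%. Osteria agreement on 02.01: 02.02.01.02 not covered; Osteria agreement on 02.01.02.01: 02.02.01.02 not covered. → 24%.
Line D: inorganic → 02.01; granular → 02.01.03; technical-grade → 02.01.03.01. Scheduled 32%. Osteria agreement on 02.01: RVC < 65%; Osteria agreement on 02.01.02.01: 02.01.03.01 not covered. → 32%.
Sum: 26% + 25% + 24% + 32% = 107%.

107%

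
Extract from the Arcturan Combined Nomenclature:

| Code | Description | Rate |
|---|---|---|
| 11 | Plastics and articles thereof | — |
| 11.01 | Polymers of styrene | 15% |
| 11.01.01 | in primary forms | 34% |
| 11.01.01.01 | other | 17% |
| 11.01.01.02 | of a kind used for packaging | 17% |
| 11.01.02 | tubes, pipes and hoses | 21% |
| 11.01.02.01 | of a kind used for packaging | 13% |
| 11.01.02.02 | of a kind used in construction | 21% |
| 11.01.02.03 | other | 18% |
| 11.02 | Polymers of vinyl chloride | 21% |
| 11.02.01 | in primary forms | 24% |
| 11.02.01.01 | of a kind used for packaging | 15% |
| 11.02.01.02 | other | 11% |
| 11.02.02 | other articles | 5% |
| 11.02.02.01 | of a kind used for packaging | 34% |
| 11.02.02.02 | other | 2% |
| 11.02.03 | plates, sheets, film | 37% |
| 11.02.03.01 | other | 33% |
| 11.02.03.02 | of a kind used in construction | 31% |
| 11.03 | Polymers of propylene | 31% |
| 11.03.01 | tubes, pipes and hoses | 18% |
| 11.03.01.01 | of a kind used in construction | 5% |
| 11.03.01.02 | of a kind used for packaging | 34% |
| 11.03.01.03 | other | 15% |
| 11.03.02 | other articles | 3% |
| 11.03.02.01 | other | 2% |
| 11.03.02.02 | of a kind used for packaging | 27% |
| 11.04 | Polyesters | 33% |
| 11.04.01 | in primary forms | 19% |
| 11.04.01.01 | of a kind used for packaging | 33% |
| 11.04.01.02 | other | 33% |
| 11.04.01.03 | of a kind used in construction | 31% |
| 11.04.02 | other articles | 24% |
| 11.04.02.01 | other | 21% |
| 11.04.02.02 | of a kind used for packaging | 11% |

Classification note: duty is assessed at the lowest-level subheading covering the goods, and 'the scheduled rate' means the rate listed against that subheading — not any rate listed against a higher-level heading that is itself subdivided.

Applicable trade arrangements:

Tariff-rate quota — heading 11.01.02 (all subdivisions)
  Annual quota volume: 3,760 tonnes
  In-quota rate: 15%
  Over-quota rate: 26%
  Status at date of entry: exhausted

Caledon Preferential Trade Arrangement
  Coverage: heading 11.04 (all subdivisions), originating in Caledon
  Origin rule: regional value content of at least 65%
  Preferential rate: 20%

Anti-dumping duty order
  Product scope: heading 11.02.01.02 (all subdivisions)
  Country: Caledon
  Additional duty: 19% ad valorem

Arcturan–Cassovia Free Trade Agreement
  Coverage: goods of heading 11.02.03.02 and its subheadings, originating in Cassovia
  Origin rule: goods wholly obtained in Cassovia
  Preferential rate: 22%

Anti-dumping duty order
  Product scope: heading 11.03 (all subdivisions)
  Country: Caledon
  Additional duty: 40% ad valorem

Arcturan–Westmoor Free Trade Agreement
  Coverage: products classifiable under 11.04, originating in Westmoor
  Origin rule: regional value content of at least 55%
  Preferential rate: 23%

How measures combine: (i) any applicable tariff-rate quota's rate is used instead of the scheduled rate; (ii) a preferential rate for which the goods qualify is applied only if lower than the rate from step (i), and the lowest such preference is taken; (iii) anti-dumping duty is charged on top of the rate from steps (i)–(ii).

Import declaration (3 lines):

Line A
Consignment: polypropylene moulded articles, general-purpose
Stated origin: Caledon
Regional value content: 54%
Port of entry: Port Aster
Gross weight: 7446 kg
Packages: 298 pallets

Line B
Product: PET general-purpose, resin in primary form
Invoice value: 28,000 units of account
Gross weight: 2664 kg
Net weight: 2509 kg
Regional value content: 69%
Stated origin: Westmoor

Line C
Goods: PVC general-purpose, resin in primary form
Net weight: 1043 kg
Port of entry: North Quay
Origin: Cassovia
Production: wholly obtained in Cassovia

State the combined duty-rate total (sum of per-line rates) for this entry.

76%

Line A: polypropylene → 11.03; moulded articles → 11.03.02; general-purpose → 11.03.02.01. Scheduled 2%. Caledon agreement on 11.04: 11.03.02.01 not covered; anti-dumping (Caledon, 11.03): +40%; total 2% + 40% = 42%. → 42%.
Line B: PET → 11.04; resin in primary form → 11.04.01; general-purpose → 11.04.01.02. Scheduled 33%. Westmoor agreement on 11.04: RVC ≥ 55% → 23% available; preferential 23%. → 23%.
Line C: PVC → 11.02; resin in primary form → 11.02.01; general-purpose → 11.02.01.02. Scheduled 11%. Cassovia agreement on 11.02.03.02: 11.02.01.02 not covered. → 11%.
Sum: 42% + 23% + 11% = 76%.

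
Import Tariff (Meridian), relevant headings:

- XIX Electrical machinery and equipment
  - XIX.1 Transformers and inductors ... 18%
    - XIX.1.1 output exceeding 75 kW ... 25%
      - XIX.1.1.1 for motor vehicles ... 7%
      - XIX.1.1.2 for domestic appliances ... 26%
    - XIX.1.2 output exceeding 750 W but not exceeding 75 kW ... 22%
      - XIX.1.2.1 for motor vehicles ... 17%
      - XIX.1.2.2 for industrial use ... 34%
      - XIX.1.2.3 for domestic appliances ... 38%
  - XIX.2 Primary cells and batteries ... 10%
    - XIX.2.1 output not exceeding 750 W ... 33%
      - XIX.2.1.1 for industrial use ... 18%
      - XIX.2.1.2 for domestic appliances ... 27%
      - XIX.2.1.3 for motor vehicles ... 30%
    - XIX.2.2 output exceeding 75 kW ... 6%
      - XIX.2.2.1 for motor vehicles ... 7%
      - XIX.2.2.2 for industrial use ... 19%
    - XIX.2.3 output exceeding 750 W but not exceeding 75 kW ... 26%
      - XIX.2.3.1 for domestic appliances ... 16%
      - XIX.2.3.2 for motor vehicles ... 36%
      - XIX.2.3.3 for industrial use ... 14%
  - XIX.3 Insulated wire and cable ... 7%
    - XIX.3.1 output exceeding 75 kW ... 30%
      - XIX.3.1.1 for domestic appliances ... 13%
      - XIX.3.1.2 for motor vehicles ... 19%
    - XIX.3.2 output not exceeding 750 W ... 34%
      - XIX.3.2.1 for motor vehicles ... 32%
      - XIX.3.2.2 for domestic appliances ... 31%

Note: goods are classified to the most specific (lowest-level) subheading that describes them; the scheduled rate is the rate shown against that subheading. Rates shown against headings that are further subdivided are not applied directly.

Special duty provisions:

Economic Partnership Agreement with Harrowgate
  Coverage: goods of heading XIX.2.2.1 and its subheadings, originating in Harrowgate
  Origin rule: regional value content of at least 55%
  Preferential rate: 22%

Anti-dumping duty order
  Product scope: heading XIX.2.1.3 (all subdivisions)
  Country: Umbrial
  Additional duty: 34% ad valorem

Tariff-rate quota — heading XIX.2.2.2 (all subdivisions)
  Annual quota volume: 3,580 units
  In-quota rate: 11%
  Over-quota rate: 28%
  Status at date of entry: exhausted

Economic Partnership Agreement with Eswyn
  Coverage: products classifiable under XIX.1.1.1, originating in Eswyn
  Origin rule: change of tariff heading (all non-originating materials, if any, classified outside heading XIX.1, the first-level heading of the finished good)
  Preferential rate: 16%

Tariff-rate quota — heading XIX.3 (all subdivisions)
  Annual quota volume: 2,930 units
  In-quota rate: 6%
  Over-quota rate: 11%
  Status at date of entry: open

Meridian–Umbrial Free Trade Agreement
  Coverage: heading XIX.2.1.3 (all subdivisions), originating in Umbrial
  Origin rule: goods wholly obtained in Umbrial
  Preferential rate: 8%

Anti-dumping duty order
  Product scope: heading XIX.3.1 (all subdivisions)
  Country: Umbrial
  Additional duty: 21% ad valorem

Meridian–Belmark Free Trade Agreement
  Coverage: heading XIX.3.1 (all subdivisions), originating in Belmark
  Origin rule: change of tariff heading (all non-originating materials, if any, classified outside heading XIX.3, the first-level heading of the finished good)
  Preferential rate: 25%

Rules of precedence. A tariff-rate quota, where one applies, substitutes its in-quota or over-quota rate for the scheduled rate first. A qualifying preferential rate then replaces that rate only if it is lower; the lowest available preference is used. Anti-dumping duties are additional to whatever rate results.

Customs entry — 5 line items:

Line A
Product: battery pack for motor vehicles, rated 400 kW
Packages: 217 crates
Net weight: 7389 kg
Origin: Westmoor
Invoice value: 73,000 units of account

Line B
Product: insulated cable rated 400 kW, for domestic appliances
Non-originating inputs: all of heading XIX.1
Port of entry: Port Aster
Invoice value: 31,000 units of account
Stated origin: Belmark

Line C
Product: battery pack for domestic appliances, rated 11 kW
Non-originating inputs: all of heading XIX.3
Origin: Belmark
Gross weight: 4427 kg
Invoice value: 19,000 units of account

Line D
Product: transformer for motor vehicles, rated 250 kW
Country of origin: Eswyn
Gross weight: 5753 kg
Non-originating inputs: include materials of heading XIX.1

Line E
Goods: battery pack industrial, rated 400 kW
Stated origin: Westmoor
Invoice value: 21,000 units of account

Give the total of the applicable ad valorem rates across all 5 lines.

64%

Line A: battery pack → XIX.2; rated 400 kW → XIX.2.2; for motor vehicles → XIX.2.2.1. Scheduled 7%. No special measure applies. → 7%.
Line B: insulated cable → XIX.3; rated 400 kW → XIX.3.1; for domestic appliances → XIX.3.1.1. Scheduled 13%. quota on XIX.3 open → in-quota 6%; Belmark agreement on XIX.3.1: CTH met → 25% available; preference 25% not lower than 6% → no reduction. → 6%.
Line C: battery pack → XIX.2; rated 11 kW → XIX.2.3; for domestic appliances → XIX.2.3.1. Scheduled 16%. Belmark agreement on XIX.3.1: XIX.2.3.1 not covered. → 16%.
Line D: transformer → XIX.1; rated 250 kW → XIX.1.1; for motor vehicles → XIX.1.1.1. Scheduled 7%. Eswyn agreement on XIX.1.1.1: CTH not met. → 7%.
Line E: battery pack → XIX.2; rated 400 kW → XIX.2.2; industrial → XIX.2.2.2. Scheduled 19%. quota on XIX.2.2.2 exhausted → over-quota 28%. → 28%.
Sum: 7% + 6% + 16% + 7% + 28% = 64%.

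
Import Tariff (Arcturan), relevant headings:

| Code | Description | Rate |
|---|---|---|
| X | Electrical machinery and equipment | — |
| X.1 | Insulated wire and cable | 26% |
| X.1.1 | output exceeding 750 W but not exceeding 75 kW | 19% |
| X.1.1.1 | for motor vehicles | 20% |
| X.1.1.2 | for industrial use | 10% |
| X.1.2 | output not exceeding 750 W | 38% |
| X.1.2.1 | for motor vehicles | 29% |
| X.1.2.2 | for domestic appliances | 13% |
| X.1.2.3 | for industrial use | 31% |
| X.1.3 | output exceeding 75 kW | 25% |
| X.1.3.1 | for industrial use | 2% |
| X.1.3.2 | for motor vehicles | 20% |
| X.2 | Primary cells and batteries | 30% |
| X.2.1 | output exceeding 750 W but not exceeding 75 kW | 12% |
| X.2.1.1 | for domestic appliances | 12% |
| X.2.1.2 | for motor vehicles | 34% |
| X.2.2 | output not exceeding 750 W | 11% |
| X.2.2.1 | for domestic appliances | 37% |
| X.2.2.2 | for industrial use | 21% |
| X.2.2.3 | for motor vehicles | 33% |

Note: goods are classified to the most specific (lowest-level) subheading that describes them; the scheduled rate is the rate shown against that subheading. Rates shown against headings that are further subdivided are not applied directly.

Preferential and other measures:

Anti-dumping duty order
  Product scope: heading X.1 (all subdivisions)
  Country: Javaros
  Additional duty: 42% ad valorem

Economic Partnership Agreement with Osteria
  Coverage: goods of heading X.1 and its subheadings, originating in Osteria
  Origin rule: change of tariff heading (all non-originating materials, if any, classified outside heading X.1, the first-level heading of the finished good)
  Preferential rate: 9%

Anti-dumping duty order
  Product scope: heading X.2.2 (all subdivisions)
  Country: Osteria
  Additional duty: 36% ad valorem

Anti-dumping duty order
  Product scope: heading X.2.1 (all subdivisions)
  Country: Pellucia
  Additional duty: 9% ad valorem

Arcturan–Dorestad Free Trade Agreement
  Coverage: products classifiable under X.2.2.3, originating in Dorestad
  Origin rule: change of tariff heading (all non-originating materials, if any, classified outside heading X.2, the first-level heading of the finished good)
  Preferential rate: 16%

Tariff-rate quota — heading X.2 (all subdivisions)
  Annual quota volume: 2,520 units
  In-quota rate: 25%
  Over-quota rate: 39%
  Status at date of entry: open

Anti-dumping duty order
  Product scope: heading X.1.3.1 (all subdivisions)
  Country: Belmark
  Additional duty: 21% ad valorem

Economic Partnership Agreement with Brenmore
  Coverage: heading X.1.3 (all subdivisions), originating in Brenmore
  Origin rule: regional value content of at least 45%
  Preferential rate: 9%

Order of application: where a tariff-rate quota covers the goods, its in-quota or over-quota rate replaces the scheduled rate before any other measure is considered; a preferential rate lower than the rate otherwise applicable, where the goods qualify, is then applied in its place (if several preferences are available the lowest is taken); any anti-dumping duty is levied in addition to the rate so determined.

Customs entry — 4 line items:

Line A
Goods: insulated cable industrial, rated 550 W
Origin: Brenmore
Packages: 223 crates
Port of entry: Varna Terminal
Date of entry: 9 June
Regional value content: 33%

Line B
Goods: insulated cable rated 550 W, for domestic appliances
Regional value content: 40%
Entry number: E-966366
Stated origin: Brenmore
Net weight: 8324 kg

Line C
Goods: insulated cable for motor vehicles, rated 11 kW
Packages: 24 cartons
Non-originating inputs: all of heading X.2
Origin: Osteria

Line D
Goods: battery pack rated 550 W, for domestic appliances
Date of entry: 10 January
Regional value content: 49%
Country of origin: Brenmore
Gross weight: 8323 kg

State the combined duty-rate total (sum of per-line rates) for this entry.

Line A: insulated cable → X.1; rated 550 W → X.1.2; industrial → X.1.2.3. Scheduled 31%. Brenmore agreement on X.1.3: X.1.2.3 not covered. → 31%.
Line B: insulated cable → X.1; rated 550 W → X.1.2; for domestic appliances → X.1.2.2. Scheduled 13%. Brenmore agreement on X.1.3: X.1.2.2 not covered. → 13%.
Line C: insulated cable → X.1; rated 11 kW → X.1.1; for motor vehicles → X.1.1.1. Scheduled 20%. Osteria agreement on X.1: CTH met → 9% available; preferential 9%. → 9%.
Line D: battery pack → X.2; rated 550 W → X.2.2; for domestic appliances → X.2.2.1. Scheduled 37%. quota on X.2 open → in-quota 25%; Brenmore agreement on X.1.3: X.2.2.1 not covered. → 25%.
Sum: 31% + 13% + 9% + 25% = 78%.

78%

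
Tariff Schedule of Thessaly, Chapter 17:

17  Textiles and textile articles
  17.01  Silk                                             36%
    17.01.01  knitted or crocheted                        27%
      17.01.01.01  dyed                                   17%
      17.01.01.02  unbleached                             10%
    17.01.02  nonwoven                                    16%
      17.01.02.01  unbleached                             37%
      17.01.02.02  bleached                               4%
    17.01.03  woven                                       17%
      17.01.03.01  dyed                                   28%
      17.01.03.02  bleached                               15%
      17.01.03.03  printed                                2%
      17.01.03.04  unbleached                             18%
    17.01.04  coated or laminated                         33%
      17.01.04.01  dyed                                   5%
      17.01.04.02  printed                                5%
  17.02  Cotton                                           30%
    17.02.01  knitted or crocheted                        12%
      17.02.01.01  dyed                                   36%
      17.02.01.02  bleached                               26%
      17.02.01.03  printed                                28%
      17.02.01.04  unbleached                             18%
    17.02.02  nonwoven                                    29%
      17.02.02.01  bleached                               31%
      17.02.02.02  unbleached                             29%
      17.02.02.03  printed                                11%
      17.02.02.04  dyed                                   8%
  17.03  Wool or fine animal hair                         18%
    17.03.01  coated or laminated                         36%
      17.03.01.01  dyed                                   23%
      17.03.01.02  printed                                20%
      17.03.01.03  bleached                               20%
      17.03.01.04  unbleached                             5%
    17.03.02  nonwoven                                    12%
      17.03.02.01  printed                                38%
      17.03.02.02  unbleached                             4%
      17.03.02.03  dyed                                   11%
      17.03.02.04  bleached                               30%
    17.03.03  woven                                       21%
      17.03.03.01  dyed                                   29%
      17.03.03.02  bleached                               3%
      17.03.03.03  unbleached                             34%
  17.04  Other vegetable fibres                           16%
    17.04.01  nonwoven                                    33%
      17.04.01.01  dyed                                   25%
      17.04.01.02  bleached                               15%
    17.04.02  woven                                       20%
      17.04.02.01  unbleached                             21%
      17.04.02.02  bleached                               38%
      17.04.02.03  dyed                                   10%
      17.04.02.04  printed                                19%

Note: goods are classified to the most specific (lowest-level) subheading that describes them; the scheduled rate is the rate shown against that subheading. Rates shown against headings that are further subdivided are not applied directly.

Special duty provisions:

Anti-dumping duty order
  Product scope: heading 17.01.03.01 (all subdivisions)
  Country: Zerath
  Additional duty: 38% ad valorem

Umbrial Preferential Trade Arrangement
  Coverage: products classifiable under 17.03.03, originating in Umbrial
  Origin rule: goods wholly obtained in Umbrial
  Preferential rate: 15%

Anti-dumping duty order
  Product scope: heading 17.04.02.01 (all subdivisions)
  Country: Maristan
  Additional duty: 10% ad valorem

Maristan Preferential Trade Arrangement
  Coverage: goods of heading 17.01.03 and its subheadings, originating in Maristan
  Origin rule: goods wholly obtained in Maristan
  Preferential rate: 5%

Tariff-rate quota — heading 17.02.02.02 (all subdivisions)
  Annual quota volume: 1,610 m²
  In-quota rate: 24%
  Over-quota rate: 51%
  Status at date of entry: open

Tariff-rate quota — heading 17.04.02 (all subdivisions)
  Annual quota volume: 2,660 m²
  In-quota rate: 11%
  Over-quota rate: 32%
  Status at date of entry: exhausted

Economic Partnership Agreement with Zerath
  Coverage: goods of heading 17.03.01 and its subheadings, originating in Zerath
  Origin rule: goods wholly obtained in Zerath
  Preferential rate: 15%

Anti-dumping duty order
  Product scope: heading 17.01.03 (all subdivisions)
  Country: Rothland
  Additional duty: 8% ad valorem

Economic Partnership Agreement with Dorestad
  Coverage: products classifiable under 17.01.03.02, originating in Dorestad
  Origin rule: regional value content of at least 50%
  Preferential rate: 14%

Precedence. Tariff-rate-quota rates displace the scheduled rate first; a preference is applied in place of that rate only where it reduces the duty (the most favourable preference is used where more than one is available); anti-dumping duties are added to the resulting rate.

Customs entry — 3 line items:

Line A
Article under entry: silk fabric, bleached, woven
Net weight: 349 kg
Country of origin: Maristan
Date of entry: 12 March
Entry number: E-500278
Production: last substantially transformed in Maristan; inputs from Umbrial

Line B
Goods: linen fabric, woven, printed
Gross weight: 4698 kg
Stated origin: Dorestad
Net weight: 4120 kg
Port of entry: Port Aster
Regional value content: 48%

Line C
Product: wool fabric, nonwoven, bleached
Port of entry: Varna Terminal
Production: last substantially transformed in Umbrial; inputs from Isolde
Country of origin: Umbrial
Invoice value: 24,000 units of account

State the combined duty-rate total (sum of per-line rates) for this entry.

77%

Line A: silk → 17.01; woven → 17.01.03; bleached → 17.01.03.02. Scheduled 15%. Maristan agreement on 17.01.03: not wholly obtained. → 15%.
Line B: linen → 17.04; woven → 17.04.02; printed → 17.04.02.04. Scheduled 19%. quota on 17.04.02 exhausted → over-quota 32%; Dorestad agreement on 17.01.03.02: 17.04.02.04 not covered. → 32%.
Line C: wool → 17.03; nonwoven → 17.03.02; bleached → 17.03.02.04. Scheduled 30%. Umbrial agreement on 17.03.03: 17.03.02.04 not covered. → 30%.
Sum: 15% + 32% + 30% = 77%.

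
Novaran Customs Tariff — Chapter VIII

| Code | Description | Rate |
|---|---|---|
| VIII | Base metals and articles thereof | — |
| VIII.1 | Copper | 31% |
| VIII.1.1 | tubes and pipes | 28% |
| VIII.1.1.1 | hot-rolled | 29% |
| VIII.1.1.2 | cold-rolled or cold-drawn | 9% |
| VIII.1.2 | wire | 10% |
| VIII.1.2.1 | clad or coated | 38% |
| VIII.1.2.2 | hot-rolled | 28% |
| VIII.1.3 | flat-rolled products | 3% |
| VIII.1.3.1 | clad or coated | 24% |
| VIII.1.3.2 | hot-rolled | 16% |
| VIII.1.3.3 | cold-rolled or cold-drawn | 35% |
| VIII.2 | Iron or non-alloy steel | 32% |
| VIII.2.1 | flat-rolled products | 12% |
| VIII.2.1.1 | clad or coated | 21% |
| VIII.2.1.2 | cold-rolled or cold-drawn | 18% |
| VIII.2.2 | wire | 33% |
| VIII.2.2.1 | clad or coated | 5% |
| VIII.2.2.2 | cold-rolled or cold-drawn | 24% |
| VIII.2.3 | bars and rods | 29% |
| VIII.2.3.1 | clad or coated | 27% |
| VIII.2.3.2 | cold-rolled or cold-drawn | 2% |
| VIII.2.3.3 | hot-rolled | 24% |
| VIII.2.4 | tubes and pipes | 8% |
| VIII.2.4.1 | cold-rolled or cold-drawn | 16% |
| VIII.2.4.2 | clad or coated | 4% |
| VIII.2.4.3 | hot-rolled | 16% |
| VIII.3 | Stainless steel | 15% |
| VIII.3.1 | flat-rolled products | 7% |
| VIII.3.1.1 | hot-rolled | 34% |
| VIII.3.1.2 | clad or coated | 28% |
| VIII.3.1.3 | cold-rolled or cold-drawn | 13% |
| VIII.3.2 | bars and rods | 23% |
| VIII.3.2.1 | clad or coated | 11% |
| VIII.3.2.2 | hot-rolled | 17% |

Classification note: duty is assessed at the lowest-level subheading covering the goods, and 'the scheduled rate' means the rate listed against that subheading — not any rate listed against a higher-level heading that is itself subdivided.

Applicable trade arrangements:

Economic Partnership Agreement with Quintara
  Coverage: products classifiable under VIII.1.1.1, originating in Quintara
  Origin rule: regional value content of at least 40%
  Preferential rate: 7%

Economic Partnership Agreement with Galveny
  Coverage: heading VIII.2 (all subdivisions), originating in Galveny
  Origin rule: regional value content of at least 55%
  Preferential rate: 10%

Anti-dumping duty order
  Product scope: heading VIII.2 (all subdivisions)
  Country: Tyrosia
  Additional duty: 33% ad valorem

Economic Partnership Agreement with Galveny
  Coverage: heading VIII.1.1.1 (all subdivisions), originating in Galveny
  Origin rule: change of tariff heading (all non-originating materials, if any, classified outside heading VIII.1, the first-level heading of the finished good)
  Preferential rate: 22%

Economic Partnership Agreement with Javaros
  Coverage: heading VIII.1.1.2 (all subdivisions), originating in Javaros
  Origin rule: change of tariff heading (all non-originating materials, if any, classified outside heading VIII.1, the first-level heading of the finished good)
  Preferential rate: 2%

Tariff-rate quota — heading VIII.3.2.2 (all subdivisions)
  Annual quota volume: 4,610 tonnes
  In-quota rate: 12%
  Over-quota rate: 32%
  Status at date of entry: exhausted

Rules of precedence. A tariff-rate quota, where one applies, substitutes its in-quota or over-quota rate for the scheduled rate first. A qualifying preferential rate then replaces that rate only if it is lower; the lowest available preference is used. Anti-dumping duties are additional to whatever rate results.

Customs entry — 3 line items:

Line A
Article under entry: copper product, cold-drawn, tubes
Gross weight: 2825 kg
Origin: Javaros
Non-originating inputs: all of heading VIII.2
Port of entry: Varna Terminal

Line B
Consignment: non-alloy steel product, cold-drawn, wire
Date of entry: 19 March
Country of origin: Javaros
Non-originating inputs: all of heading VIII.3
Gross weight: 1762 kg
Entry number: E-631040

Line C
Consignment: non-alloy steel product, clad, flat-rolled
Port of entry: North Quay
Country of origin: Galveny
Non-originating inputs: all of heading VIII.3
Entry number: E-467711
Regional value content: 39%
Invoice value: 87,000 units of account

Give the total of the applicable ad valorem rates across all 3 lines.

47%

Line A: copper → VIII.1; tubes → VIII.1.1; cold-drawn → VIII.1.1.2. Scheduled 9%. Javaros agreement on VIII.1.1.2: CTH met → 2% available; preferential 2%. → 2%.
Line B: non-alloy steel → VIII.2; wire → VIII.2.2; cold-drawn → VIII.2.2.2. Scheduled 24%. Javaros agreement on VIII.1.1.2: VIII.2.2.2 not covered. → 24%.
Line C: non-alloy steel → VIII.2; flat-rolled → VIII.2.1; clad → VIII.2.1.1. Scheduled 21%. Galveny agreement on VIII.2: RVC < 55%; Galveny agreement on VIII.1.1.1: VIII.2.1.1 not covered. → 21%.
Sum: 2% + 24% + 21% = 47%.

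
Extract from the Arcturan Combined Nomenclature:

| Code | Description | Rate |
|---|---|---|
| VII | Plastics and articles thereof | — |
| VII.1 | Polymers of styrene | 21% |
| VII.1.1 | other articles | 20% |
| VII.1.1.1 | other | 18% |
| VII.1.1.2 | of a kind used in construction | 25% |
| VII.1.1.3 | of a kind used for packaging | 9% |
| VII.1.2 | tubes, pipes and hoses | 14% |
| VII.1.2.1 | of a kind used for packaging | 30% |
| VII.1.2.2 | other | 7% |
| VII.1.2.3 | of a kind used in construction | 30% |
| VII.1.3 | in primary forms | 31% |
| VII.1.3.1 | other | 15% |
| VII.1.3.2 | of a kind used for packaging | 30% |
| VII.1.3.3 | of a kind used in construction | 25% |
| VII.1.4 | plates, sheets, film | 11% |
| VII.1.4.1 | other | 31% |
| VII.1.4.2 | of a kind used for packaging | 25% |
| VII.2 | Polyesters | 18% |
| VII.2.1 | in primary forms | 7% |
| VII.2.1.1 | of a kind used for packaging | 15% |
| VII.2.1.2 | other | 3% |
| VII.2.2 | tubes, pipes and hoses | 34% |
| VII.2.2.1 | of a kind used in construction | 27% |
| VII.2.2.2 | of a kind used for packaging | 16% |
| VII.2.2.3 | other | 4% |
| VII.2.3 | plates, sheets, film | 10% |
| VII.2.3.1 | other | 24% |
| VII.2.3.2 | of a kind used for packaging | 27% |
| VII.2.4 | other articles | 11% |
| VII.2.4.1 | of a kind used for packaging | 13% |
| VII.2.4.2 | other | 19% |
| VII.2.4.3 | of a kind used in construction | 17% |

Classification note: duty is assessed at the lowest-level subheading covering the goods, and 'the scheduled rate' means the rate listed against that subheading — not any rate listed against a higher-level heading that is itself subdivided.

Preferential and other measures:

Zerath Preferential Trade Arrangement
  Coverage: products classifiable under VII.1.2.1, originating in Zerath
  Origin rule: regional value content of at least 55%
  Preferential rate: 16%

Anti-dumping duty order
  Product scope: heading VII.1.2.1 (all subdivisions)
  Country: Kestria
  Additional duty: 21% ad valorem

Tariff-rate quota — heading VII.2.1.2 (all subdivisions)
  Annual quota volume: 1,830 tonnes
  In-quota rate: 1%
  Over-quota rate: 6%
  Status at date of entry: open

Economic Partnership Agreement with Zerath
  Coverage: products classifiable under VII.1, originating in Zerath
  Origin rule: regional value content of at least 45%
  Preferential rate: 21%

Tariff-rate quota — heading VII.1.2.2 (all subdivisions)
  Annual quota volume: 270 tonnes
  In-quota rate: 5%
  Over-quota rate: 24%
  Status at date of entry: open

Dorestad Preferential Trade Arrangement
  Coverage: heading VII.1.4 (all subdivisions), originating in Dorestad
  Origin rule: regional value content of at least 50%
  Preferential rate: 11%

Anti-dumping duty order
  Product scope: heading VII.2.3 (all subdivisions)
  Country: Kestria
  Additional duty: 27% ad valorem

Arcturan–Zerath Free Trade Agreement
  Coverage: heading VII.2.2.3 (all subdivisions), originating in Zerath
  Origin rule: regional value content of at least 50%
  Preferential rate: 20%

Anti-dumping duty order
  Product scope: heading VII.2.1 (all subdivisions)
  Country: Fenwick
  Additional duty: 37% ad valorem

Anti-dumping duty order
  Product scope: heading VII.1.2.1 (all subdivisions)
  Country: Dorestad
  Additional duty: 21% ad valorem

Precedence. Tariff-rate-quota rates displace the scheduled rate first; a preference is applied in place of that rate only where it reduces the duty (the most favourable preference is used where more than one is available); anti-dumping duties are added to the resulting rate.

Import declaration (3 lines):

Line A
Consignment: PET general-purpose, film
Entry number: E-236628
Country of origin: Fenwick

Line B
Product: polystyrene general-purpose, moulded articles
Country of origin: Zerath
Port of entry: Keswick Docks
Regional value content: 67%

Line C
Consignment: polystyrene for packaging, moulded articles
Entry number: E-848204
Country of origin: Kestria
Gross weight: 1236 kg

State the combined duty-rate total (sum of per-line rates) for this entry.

51%

Line A: PET → VII.2; film → VII.2.3; general-purpose → VII.2.3.1. Scheduled 24%. No special measure applies. → 24%.
Line B: polystyrene → VII.1; moulded articles → VII.1.1; general-purpose → VII.1.1.1. Scheduled 18%. Zerath agreement on VII.1.2.1: VII.1.1.1 not covered; Zerath agreement on VII.1: RVC ≥ 45% → 21% available; Zerath agreement on VII.2.2.3: VII.1.1.1 not covered; preference 21% not lower than 18% → no reduction. → 18%.
Line C: polystyrene → VII.1; moulded articles → VII.1.1; for packaging → VII.1.1.3. Scheduled 9%. No special measure applies. → 9%.
Sum: 24% + 18% + 9% = 51%.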